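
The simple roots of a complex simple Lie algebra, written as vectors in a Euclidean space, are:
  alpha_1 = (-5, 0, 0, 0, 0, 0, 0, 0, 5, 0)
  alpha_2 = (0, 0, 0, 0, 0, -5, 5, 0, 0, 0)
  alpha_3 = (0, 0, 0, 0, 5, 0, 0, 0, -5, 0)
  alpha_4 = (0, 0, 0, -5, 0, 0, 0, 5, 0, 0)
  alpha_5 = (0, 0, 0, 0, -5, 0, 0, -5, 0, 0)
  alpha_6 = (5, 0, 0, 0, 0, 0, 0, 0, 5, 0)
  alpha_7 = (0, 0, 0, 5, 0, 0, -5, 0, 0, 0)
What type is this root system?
Compute the Cartan integers a_ij = 2(alpha_i, alpha_j)/(alpha_j, alpha_j); the resulting 7x7 Cartan matrix is
[[2, 0, -1, 0, 0, 0, 0], [0, 2, 0, 0, 0, 0, -1], [-1, 0, 2, 0, -1, -1, 0], [0, 0, 0, 2, -1, 0, -1], [0, 0, -1, -1, 2, 0, 0], [0, 0, -1, 0, 0, 2, 0], [0, -1, 0, -1, 0, 0, 2]].
All simple roots have the same length, so the diagram is simply laced. The associated Dynkin diagram is a chain of 5 nodes with a fork of two nodes at one end (D_7), so the type is D_7 (the algebra so(14)).

D_7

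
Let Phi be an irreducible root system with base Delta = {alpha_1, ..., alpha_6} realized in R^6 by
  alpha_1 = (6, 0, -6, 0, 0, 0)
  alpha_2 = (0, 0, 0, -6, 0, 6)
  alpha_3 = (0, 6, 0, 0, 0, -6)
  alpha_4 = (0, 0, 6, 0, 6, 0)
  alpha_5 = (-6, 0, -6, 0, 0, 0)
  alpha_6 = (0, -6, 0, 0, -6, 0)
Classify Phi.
D_6

Compute the Cartan integers a_ij = 2(alpha_i, alpha_j)/(alpha_j, alpha_j); the resulting 6x6 Cartan matrix is
[[2, 0, 0, -1, 0, 0], [0, 2, -1, 0, 0, 0], [0, -1, 2, 0, 0, -1], [-1, 0, 0, 2, -1, -1], [0, 0, 0, -1, 2, 0], [0, 0, -1, -1, 0, 2]].
All simple roots have the same length, so the diagram is simply laced. The associated Dynkin diagram is a chain of 4 nodes with a fork of two nodes at one end (D_6), so the type is D_6 (the algebra so(12)).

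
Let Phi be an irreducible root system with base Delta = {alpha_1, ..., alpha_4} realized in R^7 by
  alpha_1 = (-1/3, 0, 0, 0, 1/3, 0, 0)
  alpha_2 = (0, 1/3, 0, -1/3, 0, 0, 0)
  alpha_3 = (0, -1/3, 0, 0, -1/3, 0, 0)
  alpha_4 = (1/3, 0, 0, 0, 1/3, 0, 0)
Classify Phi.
type D_4

Compute the Cartan integers a_ij = 2(alpha_i, alpha_j)/(alpha_j, alpha_j); the resulting 4x4 Cartan matrix is
[[2, 0, -1, 0], [0, 2, -1, 0], [-1, -1, 2, -1], [0, 0, -1, 2]].
All simple roots have the same length, so the diagram is simply laced. The associated Dynkin diagram is a chain of 2 nodes with a fork of two nodes at one end (D_4), so the type is D_4 (the algebra so(8)).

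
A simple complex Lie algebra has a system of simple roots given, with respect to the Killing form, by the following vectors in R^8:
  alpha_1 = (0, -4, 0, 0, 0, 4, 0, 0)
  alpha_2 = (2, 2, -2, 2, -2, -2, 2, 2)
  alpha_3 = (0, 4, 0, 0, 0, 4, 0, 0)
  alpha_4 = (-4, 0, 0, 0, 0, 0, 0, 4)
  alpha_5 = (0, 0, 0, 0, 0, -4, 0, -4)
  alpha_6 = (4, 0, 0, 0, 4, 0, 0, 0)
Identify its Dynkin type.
E_6

Compute the Cartan integers a_ij = 2(alpha_i, alpha_j)/(alpha_j, alpha_j); the resulting 6x6 Cartan matrix is
[[2, -1, 0, 0, -1, 0], [-1, 2, 0, 0, 0, 0], [0, 0, 2, 0, -1, 0], [0, 0, 0, 2, -1, -1], [-1, 0, -1, -1, 2, 0], [0, 0, 0, -1, 0, 2]].
All simple roots have the same length, so the diagram is simply laced. The associated Dynkin diagram is a chain of 5 nodes with one extra node attached to the third node from one end (E_6), so the type is E_6.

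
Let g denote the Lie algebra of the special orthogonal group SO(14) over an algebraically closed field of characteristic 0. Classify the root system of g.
This is so(14) with 14 even, which has dimension 14(14-1)/2 = 91 and rank 14/2 = 7. In the classification of classical Lie algebras, the orthogonal algebra so(2n) in an even number of variables has type D_n; here n = 7, so the Dynkin diagram is a chain of 5 nodes with a fork of two nodes at one end (D_7). Hence the type is D_7.

type D_7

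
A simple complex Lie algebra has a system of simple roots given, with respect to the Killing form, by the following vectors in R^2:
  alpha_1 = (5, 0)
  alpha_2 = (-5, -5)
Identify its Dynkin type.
Compute the Cartan integers a_ij = 2(alpha_i, alpha_j)/(alpha_j, alpha_j); the resulting 2x2 Cartan matrix is
[[2, -1], [-2, 2]].
The roots have two lengths (squared-length ratio 2:1); the short ones are alpha_{1}. The associated Dynkin diagram is a chain of 2 nodes with a double edge at one end; the terminal node there is the unique short simple root (B_2), so the type is B_2 (the algebra so(5)).

B_2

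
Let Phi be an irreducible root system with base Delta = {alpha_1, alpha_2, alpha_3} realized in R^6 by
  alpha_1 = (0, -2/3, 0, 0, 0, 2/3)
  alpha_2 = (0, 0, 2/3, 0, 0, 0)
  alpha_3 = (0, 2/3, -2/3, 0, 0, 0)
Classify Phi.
B_3

Compute the Cartan integers a_ij = 2(alpha_i, alpha_j)/(alpha_j, alpha_j); the resulting 3x3 Cartan matrix is
[[2, 0, -1], [0, 2, -1], [-1, -2, 2]].
The roots have two lengths (squared-length ratio 2:1); the short ones are alpha_{2}. The associated Dynkin diagram is a chain of 3 nodes with a double edge at one end; the terminal node there is the unique short simple root (B_3), so the type is B_3 (the algebra so(7)).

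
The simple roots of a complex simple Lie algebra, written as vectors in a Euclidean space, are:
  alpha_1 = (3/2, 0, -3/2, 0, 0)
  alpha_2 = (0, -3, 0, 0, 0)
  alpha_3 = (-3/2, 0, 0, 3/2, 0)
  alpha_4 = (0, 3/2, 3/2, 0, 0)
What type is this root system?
type C_4

Compute the Cartan integers a_ij = 2(alpha_i, alpha_j)/(alpha_j, alpha_j); the resulting 4x4 Cartan matrix is
[[2, 0, -1, -1], [0, 2, 0, -2], [-1, 0, 2, 0], [-1, -1, 0, 2]].
The roots have two lengths (squared-length ratio 2:1); the short ones are alpha_{1,3,4}. The associated Dynkin diagram is a chain of 4 nodes with a double edge at one end; the terminal node there is the unique long simple root (C_4), so the type is C_4 (the algebra sp(8)).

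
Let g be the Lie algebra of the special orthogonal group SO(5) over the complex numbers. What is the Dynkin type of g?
This is so(5) with 5 odd, which has dimension 5(5-1)/2 = 10 and rank (5-1)/2 = 2. In the classification of classical Lie algebras, the orthogonal algebra so(2n+1) in an odd number of variables has type B_n; here n = 2, so the Dynkin diagram is a chain of 2 nodes with a double edge at one end; the terminal node there is the unique short simple root (B_2). Hence the type is B_2.

B_2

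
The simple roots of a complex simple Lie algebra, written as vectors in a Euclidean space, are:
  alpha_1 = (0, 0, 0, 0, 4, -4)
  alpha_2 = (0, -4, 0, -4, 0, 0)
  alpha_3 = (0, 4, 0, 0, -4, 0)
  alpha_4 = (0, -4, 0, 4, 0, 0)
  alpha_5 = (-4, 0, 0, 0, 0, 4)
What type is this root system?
Compute the Cartan integers a_ij = 2(alpha_i, alpha_j)/(alpha_j, alpha_j); the resulting 5x5 Cartan matrix is
[[2, 0, -1, 0, -1], [0, 2, -1, 0, 0], [-1, -1, 2, -1, 0], [0, 0, -1, 2, 0], [-1, 0, 0, 0, 2]].
All simple roots have the same length, so the diagram is simply laced. The associated Dynkin diagram is a chain of 3 nodes with a fork of two nodes at one end (D_5), so the type is D_5 (the algebra so(10)).

D_5 (so(10))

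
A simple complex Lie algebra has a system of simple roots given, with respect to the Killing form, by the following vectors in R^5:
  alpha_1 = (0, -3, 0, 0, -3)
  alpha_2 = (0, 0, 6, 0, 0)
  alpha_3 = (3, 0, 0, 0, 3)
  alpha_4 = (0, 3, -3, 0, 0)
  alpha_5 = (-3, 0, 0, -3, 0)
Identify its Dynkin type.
Compute the Cartan integers a_ij = 2(alpha_i, alpha_j)/(alpha_j, alpha_j); the resulting 5x5 Cartan matrix is
[[2, 0, -1, -1, 0], [0, 2, 0, -2, 0], [-1, 0, 2, 0, -1], [-1, -1, 0, 2, 0], [0, 0, -1, 0, 2]].
The roots have two lengths (squared-length ratio 2:1); the short ones are alpha_{1,3,4,5}. The associated Dynkin diagram is a chain of 5 nodes with a double edge at one end; the terminal node there is the unique long simple root (C_5), so the type is C_5 (the algebra sp(10)).

C_5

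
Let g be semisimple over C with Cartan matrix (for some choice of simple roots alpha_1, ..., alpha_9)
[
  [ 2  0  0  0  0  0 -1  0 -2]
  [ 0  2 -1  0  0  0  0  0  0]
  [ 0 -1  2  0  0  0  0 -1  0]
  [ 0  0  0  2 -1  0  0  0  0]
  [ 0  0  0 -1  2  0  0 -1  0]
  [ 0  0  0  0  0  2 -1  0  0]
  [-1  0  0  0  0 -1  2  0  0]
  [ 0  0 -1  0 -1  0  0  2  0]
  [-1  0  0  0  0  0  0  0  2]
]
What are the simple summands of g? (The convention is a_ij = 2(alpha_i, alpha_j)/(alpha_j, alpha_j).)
The diagram associated to this matrix has two connected components: the simple roots {alpha_2, alpha_3, alpha_4, alpha_5, alpha_8} form a chain of 5 nodes with single edges (A_5), and {alpha_1, alpha_6, alpha_7, alpha_9} form a chain of 4 nodes with a double edge at one end; the terminal node there is the unique short simple root (B_4). A semisimple Lie algebra decomposes uniquely as the direct sum of simple ideals, one per connected component of its Dynkin diagram, so g ≅ A_5 ⊕ B_4 (dimension 35 + 36 = 71).

type A_5 + type B_4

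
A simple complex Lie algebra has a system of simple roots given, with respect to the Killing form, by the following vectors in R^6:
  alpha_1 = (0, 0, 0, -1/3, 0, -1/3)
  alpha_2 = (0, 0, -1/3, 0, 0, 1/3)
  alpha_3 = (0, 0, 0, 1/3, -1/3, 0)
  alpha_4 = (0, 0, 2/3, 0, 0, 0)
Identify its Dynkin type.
Compute the Cartan integers a_ij = 2(alpha_i, alpha_j)/(alpha_j, alpha_j); the resulting 4x4 Cartan matrix is
[[2, -1, -1, 0], [-1, 2, 0, -1], [-1, 0, 2, 0], [0, -2, 0, 2]].
The roots have two lengths (squared-length ratio 2:1); the short ones are alpha_{1,2,3}. The associated Dynkin diagram is a chain of 4 nodes with a double edge at one end; the terminal node there is the unique long simple root (C_4), so the type is C_4 (the algebra sp(8)).

C_4 (sp(8))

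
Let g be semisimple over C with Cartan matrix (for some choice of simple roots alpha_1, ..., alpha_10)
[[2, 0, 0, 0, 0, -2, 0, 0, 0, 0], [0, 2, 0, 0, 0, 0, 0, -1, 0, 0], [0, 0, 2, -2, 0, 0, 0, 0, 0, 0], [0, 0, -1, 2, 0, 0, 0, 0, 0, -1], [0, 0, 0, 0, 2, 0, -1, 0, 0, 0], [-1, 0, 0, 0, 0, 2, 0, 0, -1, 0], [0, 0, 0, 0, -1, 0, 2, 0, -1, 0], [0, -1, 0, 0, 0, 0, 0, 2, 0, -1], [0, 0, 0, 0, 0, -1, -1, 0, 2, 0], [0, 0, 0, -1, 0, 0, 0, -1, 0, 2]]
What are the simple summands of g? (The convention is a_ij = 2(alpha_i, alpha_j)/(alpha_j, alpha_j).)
The diagram associated to this matrix has two connected components: the simple roots {alpha_1, alpha_5, alpha_6, alpha_7, alpha_9} form a chain of 5 nodes with a double edge at one end; the terminal node there is the unique long simple root (C_5), and {alpha_2, alpha_3, alpha_4, alpha_8, alpha_10} form a chain of 5 nodes with a double edge at one end; the terminal node there is the unique long simple root (C_5). A semisimple Lie algebra decomposes uniquely as the direct sum of simple ideals, one per connected component of its Dynkin diagram, so g ≅ C_5 ⊕ C_5 (dimension 55 + 55 = 110).

C5 ⊕ C5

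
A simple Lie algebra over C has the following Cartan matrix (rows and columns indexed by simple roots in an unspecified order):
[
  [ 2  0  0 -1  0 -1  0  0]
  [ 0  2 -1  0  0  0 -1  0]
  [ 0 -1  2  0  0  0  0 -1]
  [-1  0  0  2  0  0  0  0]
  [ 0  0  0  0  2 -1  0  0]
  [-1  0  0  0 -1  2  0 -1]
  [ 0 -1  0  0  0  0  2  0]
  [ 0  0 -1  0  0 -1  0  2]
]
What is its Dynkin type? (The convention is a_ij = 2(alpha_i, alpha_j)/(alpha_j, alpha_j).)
The matrix has rank 8 with 2's on the diagonal. Reading the off-diagonal entries as Dynkin edges (a single edge where a_ij = a_ji = -1; a double or triple edge where a_ij * a_ji = 2 or 3), the diagram is a chain of 7 nodes with one extra node attached to the third node from one end (E_8). One simple-root ordering that puts it in standard form is (alpha_4, alpha_5, alpha_1, alpha_6, alpha_8, alpha_3, alpha_2, alpha_7). So the algebra is type E_8.

type E_8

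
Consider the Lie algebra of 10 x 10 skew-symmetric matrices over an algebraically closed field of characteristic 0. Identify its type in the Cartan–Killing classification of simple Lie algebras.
D_5 (so(10))

This is so(10) with 10 even, which has dimension 10(10-1)/2 = 45 and rank 10/2 = 5. In the classification of classical Lie algebras, the orthogonal algebra so(2n) in an even number of variables has type D_n; here n = 5, so the Dynkin diagram is a chain of 3 nodes with a fork of two nodes at one end (D_5). Hence the type is D_5.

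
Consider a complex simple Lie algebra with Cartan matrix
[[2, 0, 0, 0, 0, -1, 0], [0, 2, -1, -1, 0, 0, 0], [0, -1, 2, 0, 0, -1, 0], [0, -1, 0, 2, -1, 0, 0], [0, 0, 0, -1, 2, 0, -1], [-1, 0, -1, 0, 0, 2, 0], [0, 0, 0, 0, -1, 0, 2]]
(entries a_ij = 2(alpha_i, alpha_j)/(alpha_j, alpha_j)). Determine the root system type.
The matrix has rank 7 with 2's on the diagonal. Reading the off-diagonal entries as Dynkin edges (a single edge where a_ij = a_ji = -1; a double or triple edge where a_ij * a_ji = 2 or 3), the diagram is a chain of 7 nodes with single edges (A_7). One simple-root ordering that puts it in standard form is (alpha_1, alpha_6, alpha_3, alpha_2, alpha_4, alpha_5, alpha_7). So the algebra is type A_7, i.e. sl(8).

A7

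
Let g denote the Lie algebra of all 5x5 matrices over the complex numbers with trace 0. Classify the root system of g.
This is sl(5), which has dimension 5^2 - 1 = 24 and rank 5 - 1 = 4 (a Cartan subalgebra is the diagonal traceless matrices). In the classification of classical Lie algebras, the special linear algebra sl(n+1) has type A_n; here n = 4, so the Dynkin diagram is a chain of 4 nodes with single edges (A_4). Hence the type is A_4.

A4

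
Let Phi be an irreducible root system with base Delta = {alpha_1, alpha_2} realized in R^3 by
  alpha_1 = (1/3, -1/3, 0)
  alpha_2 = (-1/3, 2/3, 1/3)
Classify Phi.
G_2

Compute the Cartan integers a_ij = 2(alpha_i, alpha_j)/(alpha_j, alpha_j); the resulting 2x2 Cartan matrix is
[[2, -1], [-3, 2]].
The roots have two lengths (squared-length ratio 3:1); the short ones are alpha_{1}. The associated Dynkin diagram is two nodes joined by a triple edge (G_2), so the type is G_2.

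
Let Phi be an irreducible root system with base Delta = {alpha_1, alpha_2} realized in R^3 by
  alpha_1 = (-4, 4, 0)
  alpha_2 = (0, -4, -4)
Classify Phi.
Compute the Cartan integers a_ij = 2(alpha_i, alpha_j)/(alpha_j, alpha_j); the resulting 2x2 Cartan matrix is
[[2, -1], [-1, 2]].
All simple roots have the same length, so the diagram is simply laced. The associated Dynkin diagram is a chain of 2 nodes with single edges (A_2), so the type is A_2 (the algebra sl(3)).

A_2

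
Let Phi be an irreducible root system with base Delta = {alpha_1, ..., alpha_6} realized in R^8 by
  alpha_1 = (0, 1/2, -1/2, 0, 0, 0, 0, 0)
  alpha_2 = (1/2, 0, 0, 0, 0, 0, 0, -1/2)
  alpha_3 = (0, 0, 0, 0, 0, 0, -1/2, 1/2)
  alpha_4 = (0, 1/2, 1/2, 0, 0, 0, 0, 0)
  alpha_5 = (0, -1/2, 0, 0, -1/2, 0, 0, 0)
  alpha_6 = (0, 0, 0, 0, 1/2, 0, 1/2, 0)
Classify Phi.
Compute the Cartan integers a_ij = 2(alpha_i, alpha_j)/(alpha_j, alpha_j); the resulting 6x6 Cartan matrix is
[[2, 0, 0, 0, -1, 0], [0, 2, -1, 0, 0, 0], [0, -1, 2, 0, 0, -1], [0, 0, 0, 2, -1, 0], [-1, 0, 0, -1, 2, -1], [0, 0, -1, 0, -1, 2]].
All simple roots have the same length, so the diagram is simply laced. The associated Dynkin diagram is a chain of 4 nodes with a fork of two nodes at one end (D_6), so the type is D_6 (the algebra so(12)).

D_6 (so(12))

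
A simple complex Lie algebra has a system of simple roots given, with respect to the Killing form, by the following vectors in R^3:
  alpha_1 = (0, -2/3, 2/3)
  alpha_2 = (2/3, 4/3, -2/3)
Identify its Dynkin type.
Compute the Cartan integers a_ij = 2(alpha_i, alpha_j)/(alpha_j, alpha_j); the resulting 2x2 Cartan matrix is
[[2, -1], [-3, 2]].
The roots have two lengths (squared-length ratio 3:1); the short ones are alpha_{1}. The associated Dynkin diagram is two nodes joined by a triple edge (G_2), so the type is G_2.

G_2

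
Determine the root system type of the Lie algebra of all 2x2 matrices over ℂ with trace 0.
A1

This is sl(2), which has dimension 2^2 - 1 = 3 and rank 2 - 1 = 1 (a Cartan subalgebra is the diagonal traceless matrices). In the classification of classical Lie algebras, the special linear algebra sl(n+1) has type A_n; here n = 1, so the Dynkin diagram is a chain of 1 nodes with single edges (A_1). Hence the type is A_1.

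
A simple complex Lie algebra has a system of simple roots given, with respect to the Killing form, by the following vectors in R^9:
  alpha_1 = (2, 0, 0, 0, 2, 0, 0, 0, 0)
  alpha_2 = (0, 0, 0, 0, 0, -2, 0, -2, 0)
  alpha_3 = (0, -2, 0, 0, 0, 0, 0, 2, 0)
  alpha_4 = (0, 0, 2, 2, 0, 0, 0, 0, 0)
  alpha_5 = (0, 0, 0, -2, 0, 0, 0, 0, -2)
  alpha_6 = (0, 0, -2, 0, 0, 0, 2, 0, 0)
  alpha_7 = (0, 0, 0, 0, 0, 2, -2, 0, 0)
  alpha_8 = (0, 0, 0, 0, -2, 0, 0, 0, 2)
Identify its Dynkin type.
Compute the Cartan integers a_ij = 2(alpha_i, alpha_j)/(alpha_j, alpha_j); the resulting 8x8 Cartan matrix is
[[2, 0, 0, 0, 0, 0, 0, -1], [0, 2, -1, 0, 0, 0, -1, 0], [0, -1, 2, 0, 0, 0, 0, 0], [0, 0, 0, 2, -1, -1, 0, 0], [0, 0, 0, -1, 2, 0, 0, -1], [0, 0, 0, -1, 0, 2, -1, 0], [0, -1, 0, 0, 0, -1, 2, 0], [-1, 0, 0, 0, -1, 0, 0, 2]].
All simple roots have the same length, so the diagram is simply laced. The associated Dynkin diagram is a chain of 8 nodes with single edges (A_8), so the type is A_8 (the algebra sl(9)).

A8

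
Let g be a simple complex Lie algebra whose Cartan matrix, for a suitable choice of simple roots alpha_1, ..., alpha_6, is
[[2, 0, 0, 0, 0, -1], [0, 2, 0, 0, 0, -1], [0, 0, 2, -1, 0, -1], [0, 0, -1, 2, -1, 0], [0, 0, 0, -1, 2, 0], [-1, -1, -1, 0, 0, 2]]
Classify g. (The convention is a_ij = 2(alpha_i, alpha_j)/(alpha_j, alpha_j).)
The matrix has rank 6 with 2's on the diagonal. Reading the off-diagonal entries as Dynkin edges (a single edge where a_ij = a_ji = -1; a double or triple edge where a_ij * a_ji = 2 or 3), the diagram is a chain of 4 nodes with a fork of two nodes at one end (D_6). One simple-root ordering that puts it in standard form is (alpha_5, alpha_4, alpha_3, alpha_6, alpha_2, alpha_1). So the algebra is type D_6, i.e. so(12).

D6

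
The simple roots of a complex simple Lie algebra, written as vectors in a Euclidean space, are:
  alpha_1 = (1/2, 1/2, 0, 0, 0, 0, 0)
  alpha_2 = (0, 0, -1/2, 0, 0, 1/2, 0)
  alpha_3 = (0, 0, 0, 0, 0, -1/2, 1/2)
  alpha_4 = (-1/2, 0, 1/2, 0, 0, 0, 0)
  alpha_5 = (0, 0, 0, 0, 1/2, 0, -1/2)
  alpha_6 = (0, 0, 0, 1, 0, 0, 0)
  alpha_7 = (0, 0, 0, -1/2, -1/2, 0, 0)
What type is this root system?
C_7

Compute the Cartan integers a_ij = 2(alpha_i, alpha_j)/(alpha_j, alpha_j); the resulting 7x7 Cartan matrix is
[[2, 0, 0, -1, 0, 0, 0], [0, 2, -1, -1, 0, 0, 0], [0, -1, 2, 0, -1, 0, 0], [-1, -1, 0, 2, 0, 0, 0], [0, 0, -1, 0, 2, 0, -1], [0, 0, 0, 0, 0, 2, -2], [0, 0, 0, 0, -1, -1, 2]].
The roots have two lengths (squared-length ratio 2:1); the short ones are alpha_{1,2,3,4,5,7}. The associated Dynkin diagram is a chain of 7 nodes with a double edge at one end; the terminal node there is the unique long simple root (C_7), so the type is C_7 (the algebra sp(14)).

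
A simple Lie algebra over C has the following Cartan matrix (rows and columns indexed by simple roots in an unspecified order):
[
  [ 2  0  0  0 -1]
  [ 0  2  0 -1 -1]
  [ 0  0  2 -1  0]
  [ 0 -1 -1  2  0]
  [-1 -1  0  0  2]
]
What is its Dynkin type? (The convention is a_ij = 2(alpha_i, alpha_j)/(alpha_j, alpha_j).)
A_5

The matrix has rank 5 with 2's on the diagonal. Reading the off-diagonal entries as Dynkin edges (a single edge where a_ij = a_ji = -1; a double or triple edge where a_ij * a_ji = 2 or 3), the diagram is a chain of 5 nodes with single edges (A_5). One simple-root ordering that puts it in standard form is (alpha_1, alpha_5, alpha_2, alpha_4, alpha_3). So the algebra is type A_5, i.e. sl(6).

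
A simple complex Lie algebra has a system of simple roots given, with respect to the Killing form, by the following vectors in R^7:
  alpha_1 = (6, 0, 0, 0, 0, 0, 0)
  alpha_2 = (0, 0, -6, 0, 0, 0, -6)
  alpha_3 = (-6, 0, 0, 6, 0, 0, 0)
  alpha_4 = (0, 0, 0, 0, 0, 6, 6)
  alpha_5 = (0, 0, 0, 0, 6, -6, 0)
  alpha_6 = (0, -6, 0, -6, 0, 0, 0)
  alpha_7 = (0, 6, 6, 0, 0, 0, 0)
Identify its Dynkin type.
Compute the Cartan integers a_ij = 2(alpha_i, alpha_j)/(alpha_j, alpha_j); the resulting 7x7 Cartan matrix is
[[2, 0, -1, 0, 0, 0, 0], [0, 2, 0, -1, 0, 0, -1], [-2, 0, 2, 0, 0, -1, 0], [0, -1, 0, 2, -1, 0, 0], [0, 0, 0, -1, 2, 0, 0], [0, 0, -1, 0, 0, 2, -1], [0, -1, 0, 0, 0, -1, 2]].
The roots have two lengths (squared-length ratio 2:1); the short ones are alpha_{1}. The associated Dynkin diagram is a chain of 7 nodes with a double edge at one end; the terminal node there is the unique short simple root (B_7), so the type is B_7 (the algebra so(15)).

B7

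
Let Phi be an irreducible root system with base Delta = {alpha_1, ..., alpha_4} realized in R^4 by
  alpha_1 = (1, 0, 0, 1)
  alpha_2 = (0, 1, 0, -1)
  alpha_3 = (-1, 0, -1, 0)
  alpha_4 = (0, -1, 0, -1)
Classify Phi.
D4

Compute the Cartan integers a_ij = 2(alpha_i, alpha_j)/(alpha_j, alpha_j); the resulting 4x4 Cartan matrix is
[[2, -1, -1, -1], [-1, 2, 0, 0], [-1, 0, 2, 0], [-1, 0, 0, 2]].
All simple roots have the same length, so the diagram is simply laced. The associated Dynkin diagram is a chain of 2 nodes with a fork of two nodes at one end (D_4), so the type is D_4 (the algebra so(8)).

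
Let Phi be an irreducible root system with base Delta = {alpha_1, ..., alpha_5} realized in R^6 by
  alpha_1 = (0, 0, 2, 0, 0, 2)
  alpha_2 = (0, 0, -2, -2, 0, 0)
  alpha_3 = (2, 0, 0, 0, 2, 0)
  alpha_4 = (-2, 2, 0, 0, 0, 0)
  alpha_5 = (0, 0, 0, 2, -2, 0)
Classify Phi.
A5

Compute the Cartan integers a_ij = 2(alpha_i, alpha_j)/(alpha_j, alpha_j); the resulting 5x5 Cartan matrix is
[[2, -1, 0, 0, 0], [-1, 2, 0, 0, -1], [0, 0, 2, -1, -1], [0, 0, -1, 2, 0], [0, -1, -1, 0, 2]].
All simple roots have the same length, so the diagram is simply laced. The associated Dynkin diagram is a chain of 5 nodes with single edges (A_5), so the type is A_5 (the algebra sl(6)).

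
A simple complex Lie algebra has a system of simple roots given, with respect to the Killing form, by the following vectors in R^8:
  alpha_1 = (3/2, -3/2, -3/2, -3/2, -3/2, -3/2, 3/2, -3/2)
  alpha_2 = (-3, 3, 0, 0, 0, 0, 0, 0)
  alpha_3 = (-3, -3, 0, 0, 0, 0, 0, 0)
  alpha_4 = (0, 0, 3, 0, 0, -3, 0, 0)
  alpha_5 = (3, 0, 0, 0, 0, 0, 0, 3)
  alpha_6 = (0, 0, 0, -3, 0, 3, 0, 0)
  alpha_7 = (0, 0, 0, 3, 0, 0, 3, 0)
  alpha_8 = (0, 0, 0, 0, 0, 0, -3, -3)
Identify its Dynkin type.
Compute the Cartan integers a_ij = 2(alpha_i, alpha_j)/(alpha_j, alpha_j); the resulting 8x8 Cartan matrix is
[[2, -1, 0, 0, 0, 0, 0, 0], [-1, 2, 0, 0, -1, 0, 0, 0], [0, 0, 2, 0, -1, 0, 0, 0], [0, 0, 0, 2, 0, -1, 0, 0], [0, -1, -1, 0, 2, 0, 0, -1], [0, 0, 0, -1, 0, 2, -1, 0], [0, 0, 0, 0, 0, -1, 2, -1], [0, 0, 0, 0, -1, 0, -1, 2]].
All simple roots have the same length, so the diagram is simply laced. The associated Dynkin diagram is a chain of 7 nodes with one extra node attached to the third node from one end (E_8), so the type is E_8.

type E_8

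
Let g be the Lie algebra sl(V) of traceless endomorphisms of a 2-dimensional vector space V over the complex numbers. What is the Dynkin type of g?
This is sl(2), which has dimension 2^2 - 1 = 3 and rank 2 - 1 = 1 (a Cartan subalgebra is the diagonal traceless matrices). In the classification of classical Lie algebras, the special linear algebra sl(n+1) has type A_n; here n = 1, so the Dynkin diagram is a chain of 1 nodes with single edges (A_1). Hence the type is A_1.

A1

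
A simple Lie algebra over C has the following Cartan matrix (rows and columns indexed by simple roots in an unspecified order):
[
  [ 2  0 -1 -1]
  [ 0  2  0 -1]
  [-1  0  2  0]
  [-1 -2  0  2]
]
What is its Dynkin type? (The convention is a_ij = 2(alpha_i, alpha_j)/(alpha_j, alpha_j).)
B_4

The matrix has rank 4 with 2's on the diagonal. Reading the off-diagonal entries as Dynkin edges (a single edge where a_ij = a_ji = -1; a double or triple edge where a_ij * a_ji = 2 or 3), the diagram is a chain of 4 nodes with a double edge at one end; the terminal node there is the unique short simple root (B_4). One simple-root ordering that puts it in standard form is (alpha_3, alpha_1, alpha_4, alpha_2). So the algebra is type B_4, i.e. so(9).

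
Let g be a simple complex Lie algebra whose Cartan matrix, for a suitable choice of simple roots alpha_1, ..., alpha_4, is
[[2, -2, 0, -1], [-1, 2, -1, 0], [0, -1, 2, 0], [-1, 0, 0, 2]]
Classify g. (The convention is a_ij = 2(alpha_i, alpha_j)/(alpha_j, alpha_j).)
F_4

The matrix has rank 4 with 2's on the diagonal. Reading the off-diagonal entries as Dynkin edges (a single edge where a_ij = a_ji = -1; a double or triple edge where a_ij * a_ji = 2 or 3), the diagram is a chain of 4 nodes with a double edge between the middle two (F_4). One simple-root ordering that puts it in standard form is (alpha_4, alpha_1, alpha_2, alpha_3). So the algebra is type F_4.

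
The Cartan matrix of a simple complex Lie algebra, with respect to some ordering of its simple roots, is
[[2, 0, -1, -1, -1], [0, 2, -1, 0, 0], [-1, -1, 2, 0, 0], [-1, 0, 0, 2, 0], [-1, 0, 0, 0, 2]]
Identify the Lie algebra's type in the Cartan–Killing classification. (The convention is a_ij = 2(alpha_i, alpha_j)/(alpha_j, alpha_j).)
The matrix has rank 5 with 2's on the diagonal. Reading the off-diagonal entries as Dynkin edges (a single edge where a_ij = a_ji = -1; a double or triple edge where a_ij * a_ji = 2 or 3), the diagram is a chain of 3 nodes with a fork of two nodes at one end (D_5). One simple-root ordering that puts it in standard form is (alpha_2, alpha_3, alpha_1, alpha_5, alpha_4). So the algebra is type D_5, i.e. so(10).

type D_5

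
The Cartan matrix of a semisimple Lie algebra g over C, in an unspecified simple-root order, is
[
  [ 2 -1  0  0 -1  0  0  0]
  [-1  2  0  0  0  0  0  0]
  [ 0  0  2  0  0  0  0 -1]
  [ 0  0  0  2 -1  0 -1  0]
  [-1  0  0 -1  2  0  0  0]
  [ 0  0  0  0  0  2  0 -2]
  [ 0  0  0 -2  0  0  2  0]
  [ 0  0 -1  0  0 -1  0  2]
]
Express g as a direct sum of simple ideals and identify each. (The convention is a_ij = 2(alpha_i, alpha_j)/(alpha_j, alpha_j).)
C_3 (sp(6)) + C_5 (sp(10))

The diagram associated to this matrix has two connected components: the simple roots {alpha_3, alpha_6, alpha_8} form a chain of 3 nodes with a double edge at one end; the terminal node there is the unique long simple root (C_3), and {alpha_1, alpha_2, alpha_4, alpha_5, alpha_7} form a chain of 5 nodes with a double edge at one end; the terminal node there is the unique long simple root (C_5). A semisimple Lie algebra decomposes uniquely as the direct sum of simple ideals, one per connected component of its Dynkin diagram, so g ≅ C_3 ⊕ C_5 (dimension 21 + 55 = 76).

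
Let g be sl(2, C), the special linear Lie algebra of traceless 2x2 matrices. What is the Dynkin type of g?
This is sl(2), which has dimension 2^2 - 1 = 3 and rank 2 - 1 = 1 (a Cartan subalgebra is the diagonal traceless matrices). In the classification of classical Lie algebras, the special linear algebra sl(n+1) has type A_n; here n = 1, so the Dynkin diagram is a chain of 1 nodes with single edges (A_1). Hence the type is A_1.

A1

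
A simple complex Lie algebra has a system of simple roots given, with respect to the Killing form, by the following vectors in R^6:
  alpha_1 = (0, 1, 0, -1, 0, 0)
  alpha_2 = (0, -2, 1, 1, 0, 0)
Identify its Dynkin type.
Compute the Cartan integers a_ij = 2(alpha_i, alpha_j)/(alpha_j, alpha_j); the resulting 2x2 Cartan matrix is
[[2, -1], [-3, 2]].
The roots have two lengths (squared-length ratio 3:1); the short ones are alpha_{1}. The associated Dynkin diagram is two nodes joined by a triple edge (G_2), so the type is G_2.

type G_2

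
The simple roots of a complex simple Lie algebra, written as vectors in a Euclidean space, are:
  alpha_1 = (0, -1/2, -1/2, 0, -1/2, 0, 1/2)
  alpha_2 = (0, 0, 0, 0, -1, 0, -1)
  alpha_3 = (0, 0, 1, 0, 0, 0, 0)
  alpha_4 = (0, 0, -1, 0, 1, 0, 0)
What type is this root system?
Compute the Cartan integers a_ij = 2(alpha_i, alpha_j)/(alpha_j, alpha_j); the resulting 4x4 Cartan matrix is
[[2, 0, -1, 0], [0, 2, 0, -1], [-1, 0, 2, -1], [0, -1, -2, 2]].
The roots have two lengths (squared-length ratio 2:1); the short ones are alpha_{1,3}. The associated Dynkin diagram is a chain of 4 nodes with a double edge between the middle two (F_4), so the type is F_4.

F_4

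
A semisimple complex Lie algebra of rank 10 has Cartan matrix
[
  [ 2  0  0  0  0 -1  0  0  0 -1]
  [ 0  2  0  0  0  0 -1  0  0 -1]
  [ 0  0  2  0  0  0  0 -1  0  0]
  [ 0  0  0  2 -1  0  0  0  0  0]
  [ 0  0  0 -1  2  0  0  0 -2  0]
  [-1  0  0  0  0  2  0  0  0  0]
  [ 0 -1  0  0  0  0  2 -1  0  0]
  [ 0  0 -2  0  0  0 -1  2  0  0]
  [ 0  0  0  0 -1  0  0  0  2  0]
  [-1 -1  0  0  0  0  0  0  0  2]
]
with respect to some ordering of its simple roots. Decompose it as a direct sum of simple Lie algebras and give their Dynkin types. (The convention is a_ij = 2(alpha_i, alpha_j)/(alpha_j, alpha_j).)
B_3 (so(7)) ⊕ B_7 (so(15))

The diagram associated to this matrix has two connected components: the simple roots {alpha_4, alpha_5, alpha_9} form a chain of 3 nodes with a double edge at one end; the terminal node there is the unique short simple root (B_3), and {alpha_1, alpha_2, alpha_3, alpha_6, alpha_7, alpha_8, alpha_10} form a chain of 7 nodes with a double edge at one end; the terminal node there is the unique short simple root (B_7). A semisimple Lie algebra decomposes uniquely as the direct sum of simple ideals, one per connected component of its Dynkin diagram, so g ≅ B_3 ⊕ B_7 (dimension 21 + 105 = 126).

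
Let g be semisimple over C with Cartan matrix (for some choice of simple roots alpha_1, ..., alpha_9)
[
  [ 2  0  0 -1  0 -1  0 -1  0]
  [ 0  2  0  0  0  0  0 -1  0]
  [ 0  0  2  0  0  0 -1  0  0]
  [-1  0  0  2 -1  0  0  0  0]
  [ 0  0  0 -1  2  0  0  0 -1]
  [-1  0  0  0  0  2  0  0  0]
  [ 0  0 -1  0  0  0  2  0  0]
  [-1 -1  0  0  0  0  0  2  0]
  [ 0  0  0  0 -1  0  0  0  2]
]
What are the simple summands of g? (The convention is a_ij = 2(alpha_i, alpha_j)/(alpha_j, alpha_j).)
The diagram associated to this matrix has two connected components: the simple roots {alpha_3, alpha_7} form a chain of 2 nodes with single edges (A_2), and {alpha_1, alpha_2, alpha_4, alpha_5, alpha_6, alpha_8, alpha_9} form a chain of 6 nodes with one extra node attached to the third node from one end (E_7). A semisimple Lie algebra decomposes uniquely as the direct sum of simple ideals, one per connected component of its Dynkin diagram, so g ≅ A_2 ⊕ E_7 (dimension 8 + 133 = 141).

type A_2 + type E_7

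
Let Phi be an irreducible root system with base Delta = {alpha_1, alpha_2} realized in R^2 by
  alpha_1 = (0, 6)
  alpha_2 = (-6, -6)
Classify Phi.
Compute the Cartan integers a_ij = 2(alpha_i, alpha_j)/(alpha_j, alpha_j); the resulting 2x2 Cartan matrix is
[[2, -1], [-2, 2]].
The roots have two lengths (squared-length ratio 2:1); the short ones are alpha_{1}. The associated Dynkin diagram is a chain of 2 nodes with a double edge at one end; the terminal node there is the unique short simple root (B_2), so the type is B_2 (the algebra so(5)).

B2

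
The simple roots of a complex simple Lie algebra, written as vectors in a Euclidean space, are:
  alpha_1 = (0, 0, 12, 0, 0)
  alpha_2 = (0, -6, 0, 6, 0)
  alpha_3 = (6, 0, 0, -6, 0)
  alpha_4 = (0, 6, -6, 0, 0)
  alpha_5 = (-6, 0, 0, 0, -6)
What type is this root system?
Compute the Cartan integers a_ij = 2(alpha_i, alpha_j)/(alpha_j, alpha_j); the resulting 5x5 Cartan matrix is
[[2, 0, 0, -2, 0], [0, 2, -1, -1, 0], [0, -1, 2, 0, -1], [-1, -1, 0, 2, 0], [0, 0, -1, 0, 2]].
The roots have two lengths (squared-length ratio 2:1); the short ones are alpha_{2,3,4,5}. The associated Dynkin diagram is a chain of 5 nodes with a double edge at one end; the terminal node there is the unique long simple root (C_5), so the type is C_5 (the algebra sp(10)).

type C_5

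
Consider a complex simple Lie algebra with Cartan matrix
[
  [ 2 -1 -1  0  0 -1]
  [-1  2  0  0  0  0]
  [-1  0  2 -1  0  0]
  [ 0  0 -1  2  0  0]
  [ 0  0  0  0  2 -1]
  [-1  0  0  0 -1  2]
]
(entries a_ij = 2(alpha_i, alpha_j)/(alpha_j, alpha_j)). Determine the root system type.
The matrix has rank 6 with 2's on the diagonal. Reading the off-diagonal entries as Dynkin edges (a single edge where a_ij = a_ji = -1; a double or triple edge where a_ij * a_ji = 2 or 3), the diagram is a chain of 5 nodes with one extra node attached to the third node from one end (E_6). One simple-root ordering that puts it in standard form is (alpha_4, alpha_2, alpha_3, alpha_1, alpha_6, alpha_5). So the algebra is type E_6.

E6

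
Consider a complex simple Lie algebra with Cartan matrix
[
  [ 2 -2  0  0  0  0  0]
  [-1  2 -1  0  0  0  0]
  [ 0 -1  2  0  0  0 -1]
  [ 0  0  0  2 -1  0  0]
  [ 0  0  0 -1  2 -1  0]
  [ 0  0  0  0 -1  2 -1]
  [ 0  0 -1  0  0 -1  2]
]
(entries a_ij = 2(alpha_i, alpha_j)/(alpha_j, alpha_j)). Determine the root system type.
The matrix has rank 7 with 2's on the diagonal. Reading the off-diagonal entries as Dynkin edges (a single edge where a_ij = a_ji = -1; a double or triple edge where a_ij * a_ji = 2 or 3), the diagram is a chain of 7 nodes with a double edge at one end; the terminal node there is the unique long simple root (C_7). One simple-root ordering that puts it in standard form is (alpha_4, alpha_5, alpha_6, alpha_7, alpha_3, alpha_2, alpha_1). So the algebra is type C_7, i.e. sp(14).

C_7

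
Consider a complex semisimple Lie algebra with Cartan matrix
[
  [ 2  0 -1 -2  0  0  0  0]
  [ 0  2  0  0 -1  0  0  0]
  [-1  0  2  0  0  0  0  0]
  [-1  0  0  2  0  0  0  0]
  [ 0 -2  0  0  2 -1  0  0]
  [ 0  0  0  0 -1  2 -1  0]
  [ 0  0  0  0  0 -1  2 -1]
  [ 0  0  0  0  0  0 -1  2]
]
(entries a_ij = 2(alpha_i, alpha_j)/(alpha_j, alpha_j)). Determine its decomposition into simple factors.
The diagram associated to this matrix has two connected components: the simple roots {alpha_1, alpha_3, alpha_4} form a chain of 3 nodes with a double edge at one end; the terminal node there is the unique short simple root (B_3), and {alpha_2, alpha_5, alpha_6, alpha_7, alpha_8} form a chain of 5 nodes with a double edge at one end; the terminal node there is the unique short simple root (B_5). A semisimple Lie algebra decomposes uniquely as the direct sum of simple ideals, one per connected component of its Dynkin diagram, so g ≅ B_3 ⊕ B_5 (dimension 21 + 55 = 76).

B_3 (so(7)) + B_5 (so(11))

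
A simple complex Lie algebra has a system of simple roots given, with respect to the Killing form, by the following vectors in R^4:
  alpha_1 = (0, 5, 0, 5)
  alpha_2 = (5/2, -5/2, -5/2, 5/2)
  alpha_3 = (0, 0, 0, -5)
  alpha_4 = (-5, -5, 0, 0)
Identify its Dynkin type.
F_4

Compute the Cartan integers a_ij = 2(alpha_i, alpha_j)/(alpha_j, alpha_j); the resulting 4x4 Cartan matrix is
[[2, 0, -2, -1], [0, 2, -1, 0], [-1, -1, 2, 0], [-1, 0, 0, 2]].
The roots have two lengths (squared-length ratio 2:1); the short ones are alpha_{2,3}. The associated Dynkin diagram is a chain of 4 nodes with a double edge between the middle two (F_4), so the type is F_4.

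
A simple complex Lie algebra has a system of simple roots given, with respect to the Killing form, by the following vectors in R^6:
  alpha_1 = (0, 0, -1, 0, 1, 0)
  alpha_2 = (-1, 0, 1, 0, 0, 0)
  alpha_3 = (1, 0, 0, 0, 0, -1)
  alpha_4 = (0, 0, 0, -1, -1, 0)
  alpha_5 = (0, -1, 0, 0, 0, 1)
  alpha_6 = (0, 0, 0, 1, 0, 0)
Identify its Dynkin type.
Compute the Cartan integers a_ij = 2(alpha_i, alpha_j)/(alpha_j, alpha_j); the resulting 6x6 Cartan matrix is
[[2, -1, 0, -1, 0, 0], [-1, 2, -1, 0, 0, 0], [0, -1, 2, 0, -1, 0], [-1, 0, 0, 2, 0, -2], [0, 0, -1, 0, 2, 0], [0, 0, 0, -1, 0, 2]].
The roots have two lengths (squared-length ratio 2:1); the short ones are alpha_{6}. The associated Dynkin diagram is a chain of 6 nodes with a double edge at one end; the terminal node there is the unique short simple root (B_6), so the type is B_6 (the algebra so(13)).

B_6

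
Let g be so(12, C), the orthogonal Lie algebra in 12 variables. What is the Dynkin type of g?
D_6

This is so(12) with 12 even, which has dimension 12(12-1)/2 = 66 and rank 12/2 = 6. In the classification of classical Lie algebras, the orthogonal algebra so(2n) in an even number of variables has type D_n; here n = 6, so the Dynkin diagram is a chain of 4 nodes with a fork of two nodes at one end (D_6). Hence the type is D_6.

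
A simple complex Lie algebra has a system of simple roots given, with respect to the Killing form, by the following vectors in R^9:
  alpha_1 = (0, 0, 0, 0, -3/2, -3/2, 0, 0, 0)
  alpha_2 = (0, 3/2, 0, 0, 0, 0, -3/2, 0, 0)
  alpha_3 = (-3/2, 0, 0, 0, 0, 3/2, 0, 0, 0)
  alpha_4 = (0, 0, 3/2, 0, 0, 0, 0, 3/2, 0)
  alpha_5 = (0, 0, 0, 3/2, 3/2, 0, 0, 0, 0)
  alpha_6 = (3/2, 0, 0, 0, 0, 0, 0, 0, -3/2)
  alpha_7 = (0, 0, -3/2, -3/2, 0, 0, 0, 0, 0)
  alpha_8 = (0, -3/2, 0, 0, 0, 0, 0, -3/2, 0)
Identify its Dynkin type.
A_8 (sl(9))

Compute the Cartan integers a_ij = 2(alpha_i, alpha_j)/(alpha_j, alpha_j); the resulting 8x8 Cartan matrix is
[[2, 0, -1, 0, -1, 0, 0, 0], [0, 2, 0, 0, 0, 0, 0, -1], [-1, 0, 2, 0, 0, -1, 0, 0], [0, 0, 0, 2, 0, 0, -1, -1], [-1, 0, 0, 0, 2, 0, -1, 0], [0, 0, -1, 0, 0, 2, 0, 0], [0, 0, 0, -1, -1, 0, 2, 0], [0, -1, 0, -1, 0, 0, 0, 2]].
All simple roots have the same length, so the diagram is simply laced. The associated Dynkin diagram is a chain of 8 nodes with single edges (A_8), so the type is A_8 (the algebra sl(9)).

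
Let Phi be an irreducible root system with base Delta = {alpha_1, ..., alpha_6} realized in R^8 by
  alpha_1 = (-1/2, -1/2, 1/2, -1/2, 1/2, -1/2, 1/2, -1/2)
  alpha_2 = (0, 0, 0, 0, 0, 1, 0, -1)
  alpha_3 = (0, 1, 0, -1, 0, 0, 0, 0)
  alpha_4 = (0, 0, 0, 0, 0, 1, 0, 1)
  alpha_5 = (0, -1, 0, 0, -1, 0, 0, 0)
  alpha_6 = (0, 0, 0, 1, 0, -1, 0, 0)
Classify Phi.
E_6

Compute the Cartan integers a_ij = 2(alpha_i, alpha_j)/(alpha_j, alpha_j); the resulting 6x6 Cartan matrix is
[[2, 0, 0, -1, 0, 0], [0, 2, 0, 0, 0, -1], [0, 0, 2, 0, -1, -1], [-1, 0, 0, 2, 0, -1], [0, 0, -1, 0, 2, 0], [0, -1, -1, -1, 0, 2]].
All simple roots have the same length, so the diagram is simply laced. The associated Dynkin diagram is a chain of 5 nodes with one extra node attached to the third node from one end (E_6), so the type is E_6.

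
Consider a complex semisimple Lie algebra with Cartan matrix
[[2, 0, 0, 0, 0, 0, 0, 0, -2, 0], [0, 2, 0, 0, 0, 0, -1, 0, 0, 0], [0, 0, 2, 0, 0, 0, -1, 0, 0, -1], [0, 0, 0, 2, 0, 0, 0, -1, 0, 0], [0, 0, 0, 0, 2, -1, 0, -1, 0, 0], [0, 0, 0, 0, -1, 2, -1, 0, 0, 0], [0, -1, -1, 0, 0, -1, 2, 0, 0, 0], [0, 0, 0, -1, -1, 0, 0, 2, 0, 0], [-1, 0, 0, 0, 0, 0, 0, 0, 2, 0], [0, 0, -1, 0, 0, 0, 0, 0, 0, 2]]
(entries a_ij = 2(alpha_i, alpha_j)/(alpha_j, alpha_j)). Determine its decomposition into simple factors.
The diagram associated to this matrix has two connected components: the simple roots {alpha_1, alpha_9} form a chain of 2 nodes with a double edge at one end; the terminal node there is the unique short simple root (B_2), and {alpha_2, alpha_3, alpha_4, alpha_5, alpha_6, alpha_7, alpha_8, alpha_10} form a chain of 7 nodes with one extra node attached to the third node from one end (E_8). A semisimple Lie algebra decomposes uniquely as the direct sum of simple ideals, one per connected component of its Dynkin diagram, so g ≅ B_2 ⊕ E_8 (dimension 10 + 248 = 258).

B_2 (so(5)) ⊕ E_8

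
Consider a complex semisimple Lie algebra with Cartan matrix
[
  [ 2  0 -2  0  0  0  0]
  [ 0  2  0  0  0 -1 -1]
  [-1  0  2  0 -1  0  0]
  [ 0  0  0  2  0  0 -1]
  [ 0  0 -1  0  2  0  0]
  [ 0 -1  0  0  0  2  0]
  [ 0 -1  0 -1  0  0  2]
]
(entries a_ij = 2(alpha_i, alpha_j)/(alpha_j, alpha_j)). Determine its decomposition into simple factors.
The diagram associated to this matrix has two connected components: the simple roots {alpha_2, alpha_4, alpha_6, alpha_7} form a chain of 4 nodes with single edges (A_4), and {alpha_1, alpha_3, alpha_5} form a chain of 3 nodes with a double edge at one end; the terminal node there is the unique long simple root (C_3). A semisimple Lie algebra decomposes uniquely as the direct sum of simple ideals, one per connected component of its Dynkin diagram, so g ≅ A_4 ⊕ C_3 (dimension 24 + 21 = 45).

A_4 (sl(5)) ⊕ C_3 (sp(6))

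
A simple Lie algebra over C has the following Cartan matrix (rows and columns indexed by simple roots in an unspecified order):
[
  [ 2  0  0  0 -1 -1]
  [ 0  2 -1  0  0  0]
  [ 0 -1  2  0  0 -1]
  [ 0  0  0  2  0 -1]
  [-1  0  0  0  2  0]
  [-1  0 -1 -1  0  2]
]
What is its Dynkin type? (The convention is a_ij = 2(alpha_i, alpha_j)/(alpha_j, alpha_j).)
The matrix has rank 6 with 2's on the diagonal. Reading the off-diagonal entries as Dynkin edges (a single edge where a_ij = a_ji = -1; a double or triple edge where a_ij * a_ji = 2 or 3), the diagram is a chain of 5 nodes with one extra node attached to the third node from one end (E_6). One simple-root ordering that puts it in standard form is (alpha_5, alpha_4, alpha_1, alpha_6, alpha_3, alpha_2). So the algebra is type E_6.

E6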